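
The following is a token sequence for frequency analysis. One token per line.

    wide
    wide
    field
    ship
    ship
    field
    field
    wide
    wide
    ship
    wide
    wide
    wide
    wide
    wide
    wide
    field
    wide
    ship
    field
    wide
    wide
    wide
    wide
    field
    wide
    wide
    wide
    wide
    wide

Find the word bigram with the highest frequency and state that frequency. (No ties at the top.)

"wide wide", 14 times

Bigram frequencies (highest first):
  wide wide: 14
  field wide: 4
  wide field: 3
  ship field: 2
  wide ship: 2
  field ship: 1
  … (3 more, each ≤ 1)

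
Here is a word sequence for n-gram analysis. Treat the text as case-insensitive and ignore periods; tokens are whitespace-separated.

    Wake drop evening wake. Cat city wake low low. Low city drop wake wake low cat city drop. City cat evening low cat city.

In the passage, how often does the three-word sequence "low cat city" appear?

2

Scanning the 22 overlapping trigram windows for "low cat city":
  position 15–17: low cat city
  position 22–24: low cat city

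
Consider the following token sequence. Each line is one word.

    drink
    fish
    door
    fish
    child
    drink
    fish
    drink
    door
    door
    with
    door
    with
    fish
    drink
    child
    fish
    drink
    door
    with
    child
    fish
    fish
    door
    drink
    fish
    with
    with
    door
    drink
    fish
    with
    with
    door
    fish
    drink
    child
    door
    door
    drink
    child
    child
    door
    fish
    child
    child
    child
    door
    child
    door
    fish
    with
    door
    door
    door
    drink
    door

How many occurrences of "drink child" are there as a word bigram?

Scanning the 56 overlapping bigram windows for "drink child":
  position 15–16: drink child
  position 36–37: drink child
  position 40–41: drink child

3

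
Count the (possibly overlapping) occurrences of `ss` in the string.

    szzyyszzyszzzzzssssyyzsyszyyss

4

Sliding a length-2 window over the 30 characters (29 positions):
  position 16–17: ss
  position 17–18: ss
  position 18–19: ss
  position 29–30: ss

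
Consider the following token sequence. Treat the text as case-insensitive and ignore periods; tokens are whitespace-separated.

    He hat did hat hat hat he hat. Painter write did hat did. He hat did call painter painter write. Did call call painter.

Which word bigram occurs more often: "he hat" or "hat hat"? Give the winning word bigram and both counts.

"he hat" (3 vs 2)

"he hat": 3 occurrences
"hat hat": 2 occurrences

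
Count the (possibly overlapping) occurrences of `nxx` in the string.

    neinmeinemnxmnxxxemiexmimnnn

Sliding a length-3 window over the 28 characters (26 positions):
  position 14–16: nxx

1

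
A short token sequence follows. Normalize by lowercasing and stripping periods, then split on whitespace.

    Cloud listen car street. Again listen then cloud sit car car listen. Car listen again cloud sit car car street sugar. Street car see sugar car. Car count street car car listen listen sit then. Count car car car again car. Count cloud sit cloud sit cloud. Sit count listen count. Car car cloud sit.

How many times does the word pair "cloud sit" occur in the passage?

Scanning the 54 overlapping bigram windows for "cloud sit":
  position 8–9: cloud sit
  position 16–17: cloud sit
  position 43–44: cloud sit
  position 45–46: cloud sit
  position 47–48: cloud sit
  position 54–55: cloud sit

6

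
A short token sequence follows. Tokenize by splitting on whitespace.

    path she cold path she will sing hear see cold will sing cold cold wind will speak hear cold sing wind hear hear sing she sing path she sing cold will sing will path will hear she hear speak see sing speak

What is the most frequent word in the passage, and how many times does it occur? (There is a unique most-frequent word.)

"sing", 8 times

Unigram frequencies (highest first):
  sing: 8
  cold: 6
  will: 6
  hear: 6
  she: 5
  path: 4
  … (3 more, each ≤ 3)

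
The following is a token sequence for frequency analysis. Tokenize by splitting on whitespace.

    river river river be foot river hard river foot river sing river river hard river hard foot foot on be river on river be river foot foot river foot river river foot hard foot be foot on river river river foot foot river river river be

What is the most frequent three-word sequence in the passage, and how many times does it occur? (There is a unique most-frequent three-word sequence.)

"river river river", 3 times

Trigram frequencies (highest first):
  river river river: 3
  river river be: 2
  river hard river: 2
  river foot river: 2
  river foot foot: 2
  foot foot river: 2
  … (29 more, each ≤ 2)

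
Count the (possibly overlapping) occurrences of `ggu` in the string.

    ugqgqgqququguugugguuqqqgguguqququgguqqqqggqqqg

Sliding a length-3 window over the 46 characters (44 positions):
  position 17–19: ggu
  position 24–26: ggu
  position 34–36: ggu

3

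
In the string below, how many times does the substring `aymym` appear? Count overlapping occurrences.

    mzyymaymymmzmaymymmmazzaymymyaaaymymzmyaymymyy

Sliding a length-5 window over the 46 characters (42 positions):
  position 6–10: aymym
  position 14–18: aymym
  position 24–28: aymym
  position 32–36: aymym
  position 40–44: aymym

5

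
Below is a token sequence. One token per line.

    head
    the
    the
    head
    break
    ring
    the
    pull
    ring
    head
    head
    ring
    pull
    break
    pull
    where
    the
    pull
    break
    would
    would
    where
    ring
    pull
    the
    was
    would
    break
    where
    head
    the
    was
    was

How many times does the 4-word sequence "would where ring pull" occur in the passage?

Scanning the 30 overlapping 4-gram windows for "would where ring pull":
  position 21–24: would where ring pull

1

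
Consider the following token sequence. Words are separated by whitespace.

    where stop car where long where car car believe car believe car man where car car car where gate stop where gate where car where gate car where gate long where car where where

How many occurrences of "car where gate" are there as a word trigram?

3

Scanning the 32 overlapping trigram windows for "car where gate":
  position 17–19: car where gate
  position 24–26: car where gate
  position 27–29: car where gate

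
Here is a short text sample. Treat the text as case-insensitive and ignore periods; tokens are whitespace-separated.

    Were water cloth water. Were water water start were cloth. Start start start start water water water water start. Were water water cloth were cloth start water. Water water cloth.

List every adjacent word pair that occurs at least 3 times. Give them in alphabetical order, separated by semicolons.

start start; water cloth; water water; were water

Bigram counts meeting the condition (at least 3 times):
  start start: 3
  water cloth: 3
  water water: 7
  were water: 3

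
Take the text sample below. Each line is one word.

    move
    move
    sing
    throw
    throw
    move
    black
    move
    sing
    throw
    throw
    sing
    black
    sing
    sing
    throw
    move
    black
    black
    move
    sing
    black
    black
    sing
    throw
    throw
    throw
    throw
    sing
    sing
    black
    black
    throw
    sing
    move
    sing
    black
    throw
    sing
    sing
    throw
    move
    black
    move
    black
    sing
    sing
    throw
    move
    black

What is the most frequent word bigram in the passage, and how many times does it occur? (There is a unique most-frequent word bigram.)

Bigram frequencies (highest first):
  sing throw: 6
  throw throw: 5
  move black: 5
  move sing: 4
  throw move: 4
  throw sing: 4
  … (8 more, each ≤ 4)

"sing throw", 6 times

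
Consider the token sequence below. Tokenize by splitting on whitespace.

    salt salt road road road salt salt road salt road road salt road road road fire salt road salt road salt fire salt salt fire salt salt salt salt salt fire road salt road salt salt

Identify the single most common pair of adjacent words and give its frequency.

"salt salt", 8 times

Bigram frequencies (highest first):
  salt salt: 8
  salt road: 7
  road salt: 7
  road road: 5
  fire salt: 3
  salt fire: 3
  … (2 more, each ≤ 1)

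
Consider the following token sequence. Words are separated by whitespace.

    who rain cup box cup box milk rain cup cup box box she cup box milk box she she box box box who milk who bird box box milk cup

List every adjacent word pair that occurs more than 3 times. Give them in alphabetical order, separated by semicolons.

Bigram counts meeting the condition (more than 3 times):
  box box: 4
  cup box: 4

box box; cup box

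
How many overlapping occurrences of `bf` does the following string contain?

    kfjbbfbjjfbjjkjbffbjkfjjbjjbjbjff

2

Sliding a length-2 window over the 33 characters (32 positions):
  position 5–6: bf
  position 16–17: bf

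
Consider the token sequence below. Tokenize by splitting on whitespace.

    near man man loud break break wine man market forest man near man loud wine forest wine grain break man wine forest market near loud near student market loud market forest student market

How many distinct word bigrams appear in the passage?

27

33 tokens → 32 bigram windows in total.
Repeated bigrams (each contributes count−1 duplicates):
  man loud: 2
  market forest: 2
  near man: 2
  student market: 2
  wine forest: 2
5 duplicate windows → 32 − 5 = 27 distinct.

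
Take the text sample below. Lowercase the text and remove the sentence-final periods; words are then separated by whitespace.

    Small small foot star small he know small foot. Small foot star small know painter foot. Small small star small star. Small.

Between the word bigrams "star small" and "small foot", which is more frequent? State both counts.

"star small": 4 occurrences
"small foot": 3 occurrences

"star small" (4 vs 3)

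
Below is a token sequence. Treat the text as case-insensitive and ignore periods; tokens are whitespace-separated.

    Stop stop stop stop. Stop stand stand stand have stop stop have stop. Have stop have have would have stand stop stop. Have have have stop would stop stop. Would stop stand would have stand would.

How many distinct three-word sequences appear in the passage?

36 tokens → 34 trigram windows in total.
Repeated trigrams (each contributes count−1 duplicates):
  stop stop stop: 3
  have stop have: 2
  stop have have: 2
  stop have stop: 2
  stop stop have: 2
  stop would stop: 2
  would have stand: 2
8 duplicate windows → 34 − 8 = 26 distinct.

26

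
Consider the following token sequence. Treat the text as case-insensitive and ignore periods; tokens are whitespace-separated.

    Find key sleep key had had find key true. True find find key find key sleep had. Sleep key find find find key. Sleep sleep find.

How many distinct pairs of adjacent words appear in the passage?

26 tokens → 25 bigram windows in total.
Repeated bigrams (each contributes count−1 duplicates):
  find key: 5
  find find: 3
  key sleep: 3
  key find: 2
  sleep key: 2
10 duplicate windows → 25 − 10 = 15 distinct.

15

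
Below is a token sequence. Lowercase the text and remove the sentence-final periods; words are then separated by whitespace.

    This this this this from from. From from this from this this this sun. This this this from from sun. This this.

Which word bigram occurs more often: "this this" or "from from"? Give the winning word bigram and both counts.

"this this": 8 occurrences
"from from": 4 occurrences

"this this" (8 vs 4)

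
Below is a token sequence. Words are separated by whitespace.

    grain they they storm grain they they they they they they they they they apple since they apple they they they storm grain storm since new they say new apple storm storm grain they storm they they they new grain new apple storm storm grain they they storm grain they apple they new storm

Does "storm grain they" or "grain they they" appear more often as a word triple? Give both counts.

"storm grain they": 4 occurrences
"grain they they": 3 occurrences

"storm grain they" (4 vs 3)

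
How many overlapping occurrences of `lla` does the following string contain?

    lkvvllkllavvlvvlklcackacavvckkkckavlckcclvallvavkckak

1

Sliding a length-3 window over the 53 characters (51 positions):
  position 8–10: lla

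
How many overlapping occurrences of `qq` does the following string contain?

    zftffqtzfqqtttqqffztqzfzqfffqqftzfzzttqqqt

Sliding a length-2 window over the 42 characters (41 positions):
  position 10–11: qq
  position 15–16: qq
  position 29–30: qq
  position 39–40: qq
  position 40–41: qq

5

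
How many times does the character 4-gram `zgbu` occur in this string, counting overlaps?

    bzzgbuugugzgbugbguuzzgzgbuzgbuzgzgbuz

5

Sliding a length-4 window over the 37 characters (34 positions):
  position 3–6: zgbu
  position 11–14: zgbu
  position 23–26: zgbu
  position 27–30: zgbu
  position 33–36: zgbu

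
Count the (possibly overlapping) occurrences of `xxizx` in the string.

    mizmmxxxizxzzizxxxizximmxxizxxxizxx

4

Sliding a length-5 window over the 35 characters (31 positions):
  position 7–11: xxizx
  position 17–21: xxizx
  position 25–29: xxizx
  position 30–34: xxizx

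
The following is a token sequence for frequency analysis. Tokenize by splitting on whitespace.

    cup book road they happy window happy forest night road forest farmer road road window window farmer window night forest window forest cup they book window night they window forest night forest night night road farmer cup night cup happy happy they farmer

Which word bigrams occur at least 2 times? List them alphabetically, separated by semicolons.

forest night; night forest; night road; window forest; window night

Bigram counts meeting the condition (at least 2 times):
  forest night: 3
  night forest: 2
  night road: 2
  window forest: 2
  window night: 2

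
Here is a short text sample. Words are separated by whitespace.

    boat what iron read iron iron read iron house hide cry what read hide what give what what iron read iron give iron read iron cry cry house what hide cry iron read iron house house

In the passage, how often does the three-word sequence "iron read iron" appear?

5

Scanning the 34 overlapping trigram windows for "iron read iron":
  position 3–5: iron read iron
  position 6–8: iron read iron
  position 19–21: iron read iron
  position 23–25: iron read iron
  position 32–34: iron read iron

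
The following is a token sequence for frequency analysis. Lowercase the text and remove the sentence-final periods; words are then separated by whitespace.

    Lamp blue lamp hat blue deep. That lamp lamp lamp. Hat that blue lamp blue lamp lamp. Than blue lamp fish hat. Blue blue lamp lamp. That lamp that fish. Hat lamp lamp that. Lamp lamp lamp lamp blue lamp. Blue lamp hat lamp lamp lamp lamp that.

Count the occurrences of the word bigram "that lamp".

3

Scanning the 47 overlapping bigram windows for "that lamp":
  position 7–8: that lamp
  position 27–28: that lamp
  position 34–35: that lamp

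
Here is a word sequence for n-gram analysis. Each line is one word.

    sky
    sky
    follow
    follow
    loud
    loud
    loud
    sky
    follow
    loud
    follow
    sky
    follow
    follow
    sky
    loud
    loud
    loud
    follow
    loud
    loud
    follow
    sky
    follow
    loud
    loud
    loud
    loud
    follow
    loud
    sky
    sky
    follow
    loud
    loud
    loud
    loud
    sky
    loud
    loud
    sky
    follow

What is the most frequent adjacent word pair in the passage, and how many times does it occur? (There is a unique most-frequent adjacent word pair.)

"loud loud", 12 times

Bigram frequencies (highest first):
  loud loud: 12
  sky follow: 6
  follow loud: 6
  loud sky: 4
  loud follow: 4
  follow sky: 3
  … (3 more, each ≤ 2)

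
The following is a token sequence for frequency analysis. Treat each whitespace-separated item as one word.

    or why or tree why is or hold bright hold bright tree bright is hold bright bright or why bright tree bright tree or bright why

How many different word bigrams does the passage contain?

19

26 tokens → 25 bigram windows in total.
Repeated bigrams (each contributes count−1 duplicates):
  bright tree: 3
  hold bright: 3
  or why: 2
  tree bright: 2
6 duplicate windows → 25 − 6 = 19 distinct.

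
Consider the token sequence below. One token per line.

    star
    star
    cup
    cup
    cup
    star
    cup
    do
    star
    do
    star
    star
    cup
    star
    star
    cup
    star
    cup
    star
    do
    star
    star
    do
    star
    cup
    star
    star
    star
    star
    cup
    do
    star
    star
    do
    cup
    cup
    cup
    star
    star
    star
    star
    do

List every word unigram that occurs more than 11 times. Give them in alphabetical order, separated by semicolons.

Unigram counts meeting the condition (more than 11 times):
  cup: 12
  star: 23

cup; star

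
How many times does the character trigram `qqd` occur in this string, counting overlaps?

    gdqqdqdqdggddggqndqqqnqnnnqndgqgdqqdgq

2

Sliding a length-3 window over the 38 characters (36 positions):
  position 3–5: qqd
  position 34–36: qqd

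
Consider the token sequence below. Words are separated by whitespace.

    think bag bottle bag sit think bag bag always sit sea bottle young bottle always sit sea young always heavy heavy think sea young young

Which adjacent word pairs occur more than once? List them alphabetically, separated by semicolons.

Bigram counts meeting the condition (more than once):
  always sit: 2
  sea young: 2
  sit sea: 2
  think bag: 2

always sit; sea young; sit sea; think bag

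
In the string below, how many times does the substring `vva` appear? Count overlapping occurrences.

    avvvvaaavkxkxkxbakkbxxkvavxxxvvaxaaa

Sliding a length-3 window over the 36 characters (34 positions):
  position 4–6: vva
  position 30–32: vva

2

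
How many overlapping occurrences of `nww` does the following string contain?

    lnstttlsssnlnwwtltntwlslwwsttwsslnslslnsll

Sliding a length-3 window over the 42 characters (40 positions):
  position 13–15: nww

1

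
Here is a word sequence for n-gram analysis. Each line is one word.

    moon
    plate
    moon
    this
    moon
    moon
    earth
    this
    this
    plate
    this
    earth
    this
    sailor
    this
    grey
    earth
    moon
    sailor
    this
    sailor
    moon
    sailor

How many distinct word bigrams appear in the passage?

23 tokens → 22 bigram windows in total.
Repeated bigrams (each contributes count−1 duplicates):
  earth this: 2
  moon sailor: 2
  sailor this: 2
  this sailor: 2
4 duplicate windows → 22 − 4 = 18 distinct.

18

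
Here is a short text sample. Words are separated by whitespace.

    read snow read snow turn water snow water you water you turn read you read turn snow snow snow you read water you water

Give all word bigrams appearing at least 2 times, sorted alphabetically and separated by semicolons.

Bigram counts meeting the condition (at least 2 times):
  read snow: 2
  snow snow: 2
  water you: 3
  you read: 2
  you water: 2

read snow; snow snow; water you; you read; you water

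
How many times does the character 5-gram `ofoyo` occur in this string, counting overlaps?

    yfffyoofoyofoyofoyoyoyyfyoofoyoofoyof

Sliding a length-5 window over the 37 characters (33 positions):
  position 7–11: ofoyo
  position 11–15: ofoyo
  position 15–19: ofoyo
  position 27–31: ofoyo
  position 32–36: ofoyo

5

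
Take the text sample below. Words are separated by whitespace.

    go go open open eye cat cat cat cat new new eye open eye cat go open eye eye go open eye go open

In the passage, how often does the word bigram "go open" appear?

Scanning the 23 overlapping bigram windows for "go open":
  position 2–3: go open
  position 16–17: go open
  position 20–21: go open
  position 23–24: go open

4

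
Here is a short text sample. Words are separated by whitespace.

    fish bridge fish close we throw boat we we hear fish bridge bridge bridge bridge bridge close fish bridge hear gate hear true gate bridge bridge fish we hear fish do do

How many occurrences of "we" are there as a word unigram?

4

Scanning the 32 tokens for "we":
  position 5: we
  position 8: we
  position 9: we
  position 28: we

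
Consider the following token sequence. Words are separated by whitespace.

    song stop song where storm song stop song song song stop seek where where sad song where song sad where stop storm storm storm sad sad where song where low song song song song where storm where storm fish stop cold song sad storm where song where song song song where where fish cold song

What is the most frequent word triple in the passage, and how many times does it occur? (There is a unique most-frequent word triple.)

Trigram frequencies (highest first):
  song song song: 4
  song stop song: 2
  song where storm: 2
  song where song: 2
  where song where: 2
  song song where: 2
  … (39 more, each ≤ 1)

"song song song", 4 times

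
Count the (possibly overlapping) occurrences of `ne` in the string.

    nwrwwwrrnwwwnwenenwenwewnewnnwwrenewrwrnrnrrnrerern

3

Sliding a length-2 window over the 51 characters (50 positions):
  position 16–17: ne
  position 25–26: ne
  position 34–35: ne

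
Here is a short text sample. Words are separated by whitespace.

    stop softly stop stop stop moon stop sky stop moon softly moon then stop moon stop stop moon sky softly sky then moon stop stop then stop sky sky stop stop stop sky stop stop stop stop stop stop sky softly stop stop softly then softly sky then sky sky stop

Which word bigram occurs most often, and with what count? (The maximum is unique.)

"stop stop", 12 times

Bigram frequencies (highest first):
  stop stop: 12
  stop moon: 4
  stop sky: 4
  sky stop: 4
  moon stop: 3
  stop softly: 2
  … (15 more, each ≤ 2)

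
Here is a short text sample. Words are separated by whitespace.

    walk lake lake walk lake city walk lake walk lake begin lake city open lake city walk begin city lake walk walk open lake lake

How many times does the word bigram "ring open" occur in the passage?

Scanning the 24 overlapping bigram windows for "ring open":
  (none found)

0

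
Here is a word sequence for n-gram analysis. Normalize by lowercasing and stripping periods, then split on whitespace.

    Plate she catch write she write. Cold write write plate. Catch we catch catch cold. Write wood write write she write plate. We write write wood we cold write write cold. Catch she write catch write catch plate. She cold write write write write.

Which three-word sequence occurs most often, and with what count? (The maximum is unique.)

Trigram frequencies (highest first):
  cold write write: 3
  write she write: 2
  write write write: 2
  plate she catch: 1
  she catch write: 1
  catch write she: 1
  … (32 more, each ≤ 1)

"cold write write", 3 times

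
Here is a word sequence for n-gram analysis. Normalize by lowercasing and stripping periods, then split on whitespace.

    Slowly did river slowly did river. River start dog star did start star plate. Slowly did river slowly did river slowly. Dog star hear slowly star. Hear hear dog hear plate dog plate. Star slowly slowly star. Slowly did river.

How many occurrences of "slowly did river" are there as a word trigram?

Scanning the 38 overlapping trigram windows for "slowly did river":
  position 1–3: slowly did river
  position 4–6: slowly did river
  position 15–17: slowly did river
  position 18–20: slowly did river
  position 38–40: slowly did river

5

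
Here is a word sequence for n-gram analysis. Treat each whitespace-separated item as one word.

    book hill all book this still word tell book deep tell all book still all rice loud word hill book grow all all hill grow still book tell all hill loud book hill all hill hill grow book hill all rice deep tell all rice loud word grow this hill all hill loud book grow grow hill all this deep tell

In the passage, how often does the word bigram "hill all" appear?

Scanning the 60 overlapping bigram windows for "hill all":
  position 2–3: hill all
  position 33–34: hill all
  position 39–40: hill all
  position 50–51: hill all
  position 57–58: hill all

5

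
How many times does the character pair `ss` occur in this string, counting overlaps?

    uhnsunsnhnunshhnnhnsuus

Sliding a length-2 window over the 23 characters (22 positions):
  (no match at any position)

0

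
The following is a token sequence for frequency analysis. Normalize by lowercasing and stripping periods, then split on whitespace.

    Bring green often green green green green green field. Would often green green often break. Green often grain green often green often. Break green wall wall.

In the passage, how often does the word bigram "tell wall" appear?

Scanning the 25 overlapping bigram windows for "tell wall":
  (none found)

0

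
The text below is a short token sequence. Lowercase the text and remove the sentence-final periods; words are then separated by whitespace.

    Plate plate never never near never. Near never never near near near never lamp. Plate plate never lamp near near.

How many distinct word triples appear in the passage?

15

20 tokens → 18 trigram windows in total.
Repeated trigrams (each contributes count−1 duplicates):
  never near never: 2
  never never near: 2
  plate plate never: 2
3 duplicate windows → 18 − 3 = 15 distinct.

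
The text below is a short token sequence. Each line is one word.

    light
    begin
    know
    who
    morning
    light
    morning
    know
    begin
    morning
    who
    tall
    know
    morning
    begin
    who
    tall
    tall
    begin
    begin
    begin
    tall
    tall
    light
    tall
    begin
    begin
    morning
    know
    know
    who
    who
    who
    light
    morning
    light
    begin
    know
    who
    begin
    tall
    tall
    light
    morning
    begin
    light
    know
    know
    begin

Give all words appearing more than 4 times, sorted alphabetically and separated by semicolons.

begin; know; light; morning; tall; who

Unigram counts meeting the condition (more than 4 times):
  begin: 12
  know: 8
  light: 7
  morning: 7
  tall: 8
  who: 7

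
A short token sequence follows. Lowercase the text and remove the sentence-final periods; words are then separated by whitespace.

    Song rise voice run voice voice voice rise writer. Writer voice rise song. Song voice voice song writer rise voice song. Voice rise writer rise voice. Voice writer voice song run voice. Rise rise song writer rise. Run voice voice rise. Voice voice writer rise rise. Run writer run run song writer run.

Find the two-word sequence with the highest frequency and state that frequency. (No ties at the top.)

Bigram frequencies (highest first):
  voice voice: 6
  voice rise: 5
  rise voice: 4
  writer rise: 4
  run voice: 3
  voice song: 3
  … (17 more, each ≤ 3)

"voice voice", 6 times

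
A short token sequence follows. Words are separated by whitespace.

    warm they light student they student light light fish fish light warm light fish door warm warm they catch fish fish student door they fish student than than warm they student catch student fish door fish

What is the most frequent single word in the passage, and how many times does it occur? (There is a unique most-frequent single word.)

"fish", 8 times

Unigram frequencies (highest first):
  fish: 8
  student: 6
  warm: 5
  they: 5
  light: 5
  door: 3
  … (2 more, each ≤ 2)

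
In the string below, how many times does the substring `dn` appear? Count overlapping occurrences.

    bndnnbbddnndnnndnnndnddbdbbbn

Sliding a length-2 window over the 29 characters (28 positions):
  position 3–4: dn
  position 9–10: dn
  position 12–13: dn
  position 16–17: dn
  position 20–21: dn

5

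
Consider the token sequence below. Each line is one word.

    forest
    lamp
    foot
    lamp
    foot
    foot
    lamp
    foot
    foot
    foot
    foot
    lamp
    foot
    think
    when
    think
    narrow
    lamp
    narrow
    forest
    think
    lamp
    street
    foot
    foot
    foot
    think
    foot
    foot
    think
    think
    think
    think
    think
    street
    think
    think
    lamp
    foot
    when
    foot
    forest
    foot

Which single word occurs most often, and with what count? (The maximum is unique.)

"foot", 16 times

Unigram frequencies (highest first):
  foot: 16
  think: 11
  lamp: 7
  forest: 3
  when: 2
  narrow: 2
  … (1 more, each ≤ 2)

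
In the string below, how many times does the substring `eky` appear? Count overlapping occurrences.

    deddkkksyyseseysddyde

0

Sliding a length-3 window over the 21 characters (19 positions):
  (no match at any position)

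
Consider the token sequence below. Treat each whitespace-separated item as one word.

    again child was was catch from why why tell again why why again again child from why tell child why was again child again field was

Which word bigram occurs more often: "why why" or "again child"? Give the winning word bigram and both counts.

"why why": 2 occurrences
"again child": 3 occurrences

"again child" (3 vs 2)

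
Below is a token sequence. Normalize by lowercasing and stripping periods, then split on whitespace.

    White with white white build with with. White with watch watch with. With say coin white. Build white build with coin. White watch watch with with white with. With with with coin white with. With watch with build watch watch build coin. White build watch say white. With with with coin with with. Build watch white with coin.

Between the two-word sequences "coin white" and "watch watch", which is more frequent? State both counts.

"coin white": 4 occurrences
"watch watch": 3 occurrences

"coin white" (4 vs 3)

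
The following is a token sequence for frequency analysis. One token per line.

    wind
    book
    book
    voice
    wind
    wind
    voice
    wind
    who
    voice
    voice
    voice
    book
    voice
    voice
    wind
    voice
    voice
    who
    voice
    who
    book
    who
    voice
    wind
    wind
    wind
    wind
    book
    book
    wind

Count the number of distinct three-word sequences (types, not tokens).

31 tokens → 29 trigram windows in total.
Repeated trigrams (each contributes count−1 duplicates):
  voice wind wind: 2
  wind book book: 2
  wind wind wind: 2
3 duplicate windows → 29 − 3 = 26 distinct.

26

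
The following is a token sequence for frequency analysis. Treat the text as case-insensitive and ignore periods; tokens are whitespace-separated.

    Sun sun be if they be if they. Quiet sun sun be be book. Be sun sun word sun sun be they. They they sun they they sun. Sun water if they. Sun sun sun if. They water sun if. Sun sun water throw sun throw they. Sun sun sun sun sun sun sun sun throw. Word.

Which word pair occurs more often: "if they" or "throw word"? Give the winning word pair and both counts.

"if they" (4 vs 1)

"if they": 4 occurrences
"throw word": 1 occurrence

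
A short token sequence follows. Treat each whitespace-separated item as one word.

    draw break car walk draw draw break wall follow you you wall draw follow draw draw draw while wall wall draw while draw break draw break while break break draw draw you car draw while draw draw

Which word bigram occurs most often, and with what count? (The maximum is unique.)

"draw draw", 5 times

Bigram frequencies (highest first):
  draw draw: 5
  draw break: 4
  draw while: 3
  wall draw: 2
  while draw: 2
  break draw: 2
  … (18 more, each ≤ 1)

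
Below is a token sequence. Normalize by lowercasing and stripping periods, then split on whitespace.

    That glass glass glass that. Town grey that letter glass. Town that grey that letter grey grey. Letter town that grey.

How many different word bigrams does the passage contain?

21 tokens → 20 bigram windows in total.
Repeated bigrams (each contributes count−1 duplicates):
  glass glass: 2
  grey that: 2
  that grey: 2
  that letter: 2
  town that: 2
5 duplicate windows → 20 − 5 = 15 distinct.

15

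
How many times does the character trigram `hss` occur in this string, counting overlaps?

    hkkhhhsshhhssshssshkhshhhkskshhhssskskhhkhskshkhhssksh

5

Sliding a length-3 window over the 54 characters (52 positions):
  position 6–8: hss
  position 11–13: hss
  position 15–17: hss
  position 32–34: hss
  position 49–51: hss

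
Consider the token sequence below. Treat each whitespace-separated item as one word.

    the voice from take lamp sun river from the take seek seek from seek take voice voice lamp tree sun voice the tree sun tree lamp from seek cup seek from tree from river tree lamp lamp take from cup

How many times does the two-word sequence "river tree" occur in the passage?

1

Scanning the 39 overlapping bigram windows for "river tree":
  position 34–35: river tree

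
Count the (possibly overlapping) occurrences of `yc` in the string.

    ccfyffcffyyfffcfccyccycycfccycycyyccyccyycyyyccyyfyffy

Sliding a length-2 window over the 54 characters (53 positions):
  position 19–20: yc
  position 22–23: yc
  position 24–25: yc
  position 29–30: yc
  position 31–32: yc
  position 34–35: yc
  position 37–38: yc
  position 41–42: yc
  position 45–46: yc

9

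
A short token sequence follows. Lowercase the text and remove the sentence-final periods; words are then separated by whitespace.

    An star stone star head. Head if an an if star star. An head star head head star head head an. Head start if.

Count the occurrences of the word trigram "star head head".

3

Scanning the 22 overlapping trigram windows for "star head head":
  position 4–6: star head head
  position 15–17: star head head
  position 18–20: star head head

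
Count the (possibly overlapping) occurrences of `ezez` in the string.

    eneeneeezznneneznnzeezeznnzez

Sliding a length-4 window over the 29 characters (26 positions):
  position 21–24: ezez

1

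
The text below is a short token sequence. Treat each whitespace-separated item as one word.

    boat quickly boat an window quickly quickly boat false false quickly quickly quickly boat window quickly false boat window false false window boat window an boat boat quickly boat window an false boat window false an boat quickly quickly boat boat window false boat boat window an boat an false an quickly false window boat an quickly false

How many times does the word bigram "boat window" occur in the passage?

Scanning the 57 overlapping bigram windows for "boat window":
  position 14–15: boat window
  position 18–19: boat window
  position 23–24: boat window
  position 29–30: boat window
  position 33–34: boat window
  position 41–42: boat window
  position 45–46: boat window

7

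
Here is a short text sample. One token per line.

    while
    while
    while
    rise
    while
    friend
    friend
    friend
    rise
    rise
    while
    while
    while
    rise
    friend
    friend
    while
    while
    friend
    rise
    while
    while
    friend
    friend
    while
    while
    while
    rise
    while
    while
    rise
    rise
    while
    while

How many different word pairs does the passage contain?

9

34 tokens → 33 bigram windows in total.
Repeated bigrams (each contributes count−1 duplicates):
  while while: 10
  rise while: 5
  friend friend: 4
  while rise: 4
  while friend: 3
  friend rise: 2
  friend while: 2
  rise rise: 2
24 duplicate windows → 33 − 24 = 9 distinct.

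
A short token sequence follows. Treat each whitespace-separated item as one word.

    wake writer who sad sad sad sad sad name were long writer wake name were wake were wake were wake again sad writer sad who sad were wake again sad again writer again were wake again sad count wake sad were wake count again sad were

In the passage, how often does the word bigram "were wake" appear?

Scanning the 45 overlapping bigram windows for "were wake":
  position 15–16: were wake
  position 17–18: were wake
  position 19–20: were wake
  position 27–28: were wake
  position 34–35: were wake
  position 41–42: were wake

6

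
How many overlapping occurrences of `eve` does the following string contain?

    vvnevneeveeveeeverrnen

Sliding a length-3 window over the 22 characters (20 positions):
  position 8–10: eve
  position 11–13: eve
  position 15–17: eve

3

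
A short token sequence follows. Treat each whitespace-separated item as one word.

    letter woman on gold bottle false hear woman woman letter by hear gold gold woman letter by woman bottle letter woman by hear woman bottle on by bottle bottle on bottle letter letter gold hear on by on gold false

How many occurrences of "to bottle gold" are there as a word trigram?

Scanning the 38 overlapping trigram windows for "to bottle gold":
  (none found)

0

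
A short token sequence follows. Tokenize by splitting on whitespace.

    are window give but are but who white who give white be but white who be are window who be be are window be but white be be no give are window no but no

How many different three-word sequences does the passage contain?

31

35 tokens → 33 trigram windows in total.
Repeated trigrams (each contributes count−1 duplicates):
  be are window: 2
  be but white: 2
2 duplicate windows → 33 − 2 = 31 distinct.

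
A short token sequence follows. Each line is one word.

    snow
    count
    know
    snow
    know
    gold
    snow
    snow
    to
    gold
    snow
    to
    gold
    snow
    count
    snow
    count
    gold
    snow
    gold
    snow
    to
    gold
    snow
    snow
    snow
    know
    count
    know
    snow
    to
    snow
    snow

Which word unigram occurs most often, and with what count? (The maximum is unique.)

Unigram frequencies (highest first):
  snow: 15
  gold: 6
  count: 4
  know: 4
  to: 4

"snow", 15 times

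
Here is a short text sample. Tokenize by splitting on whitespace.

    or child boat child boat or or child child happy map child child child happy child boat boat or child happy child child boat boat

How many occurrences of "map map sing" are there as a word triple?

Scanning the 23 overlapping trigram windows for "map map sing":
  (none found)

0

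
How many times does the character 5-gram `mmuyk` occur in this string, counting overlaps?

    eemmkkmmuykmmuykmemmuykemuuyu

3

Sliding a length-5 window over the 29 characters (25 positions):
  position 7–11: mmuyk
  position 12–16: mmuyk
  position 19–23: mmuyk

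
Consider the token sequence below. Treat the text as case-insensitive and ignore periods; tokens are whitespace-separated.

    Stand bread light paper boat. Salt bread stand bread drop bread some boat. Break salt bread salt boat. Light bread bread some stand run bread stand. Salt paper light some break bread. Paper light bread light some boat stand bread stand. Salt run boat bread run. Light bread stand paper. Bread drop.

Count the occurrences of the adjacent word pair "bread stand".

Scanning the 51 overlapping bigram windows for "bread stand":
  position 7–8: bread stand
  position 25–26: bread stand
  position 40–41: bread stand
  position 48–49: bread stand

4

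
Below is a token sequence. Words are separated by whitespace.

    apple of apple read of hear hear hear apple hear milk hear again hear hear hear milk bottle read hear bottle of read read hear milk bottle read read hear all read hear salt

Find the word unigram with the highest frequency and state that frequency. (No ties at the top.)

Unigram frequencies (highest first):
  hear: 12
  read: 7
  apple: 3
  of: 3
  milk: 3
  bottle: 3
  … (3 more, each ≤ 1)

"hear", 12 times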